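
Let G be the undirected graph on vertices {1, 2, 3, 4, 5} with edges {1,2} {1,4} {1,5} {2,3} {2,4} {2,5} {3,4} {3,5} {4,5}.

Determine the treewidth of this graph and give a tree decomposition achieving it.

Treewidth 3.
One such decomposition:
Bags: B1 = {1, 2, 4, 5}  B2 = {2, 3, 4, 5}
Tree: B1–B2

Each bag holds 4 vertices, so the decomposition has width 3, which upper-bounds the treewidth. For the lower bound, the 4 vertices {1, 2, 4, 5} are pairwise adjacent, and any tree decomposition puts a clique entirely inside one bag — forcing width ≥ 3. Hence tw(G) = 3 exactly.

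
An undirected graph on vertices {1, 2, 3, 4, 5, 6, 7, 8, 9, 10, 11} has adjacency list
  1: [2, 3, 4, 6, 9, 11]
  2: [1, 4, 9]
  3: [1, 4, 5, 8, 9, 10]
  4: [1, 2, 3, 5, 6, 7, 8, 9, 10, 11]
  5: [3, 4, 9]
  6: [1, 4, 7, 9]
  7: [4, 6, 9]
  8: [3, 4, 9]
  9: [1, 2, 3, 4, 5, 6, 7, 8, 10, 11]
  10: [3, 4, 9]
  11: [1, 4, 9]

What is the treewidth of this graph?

A width-3 tree decomposition is:
Bags: B1 = {3, 4, 8, 9}  B2 = {1, 3, 4, 9}  B3 = {3, 4, 5, 9}  B4 = {1, 4, 6, 9}  B5 = {1, 2, 4, 9}  B6 = {4, 6, 7, 9}  B7 = {3, 4, 9, 10}  B8 = {1, 4, 9, 11}
Tree: B1–B2, B2–B3, B2–B4, B2–B5, B4–B6, B1–B7, B4–B8
Each bag holds 4 vertices, so the decomposition has width 3, which upper-bounds the treewidth. Conversely, {1, 3, 4, 9} is a clique of size 4, and the vertices of any clique must share a bag in every tree decomposition; so some bag has ≥ 4 vertices and tw(G) ≥ 3. Combining the bounds, tw(G) = 3.

3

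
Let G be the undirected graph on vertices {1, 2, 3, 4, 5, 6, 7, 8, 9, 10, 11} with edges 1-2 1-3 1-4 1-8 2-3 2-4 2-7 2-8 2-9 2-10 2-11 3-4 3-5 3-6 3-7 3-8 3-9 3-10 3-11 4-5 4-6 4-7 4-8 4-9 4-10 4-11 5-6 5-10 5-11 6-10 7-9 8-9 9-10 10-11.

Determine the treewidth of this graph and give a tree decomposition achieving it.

Each bag holds 5 vertices, so the decomposition has width 4, which upper-bounds the treewidth. Conversely, {1, 2, 3, 4, 8} is a clique of size 5, and the vertices of any clique must share a bag in every tree decomposition; so some bag has ≥ 5 vertices and tw(G) ≥ 4. Hence tw(G) = 4 exactly.

Treewidth 4.
One such decomposition:
Bags: B1 = {2, 3, 4, 7, 9}  B2 = {2, 3, 4, 9, 10}  B3 = {2, 3, 4, 10, 11}  B4 = {3, 4, 5, 10, 11}  B5 = {3, 4, 5, 6, 10}  B6 = {2, 3, 4, 8, 9}  B7 = {1, 2, 3, 4, 8}
Tree: B1–B2, B2–B3, B3–B4, B4–B5, B2–B6, B6–B7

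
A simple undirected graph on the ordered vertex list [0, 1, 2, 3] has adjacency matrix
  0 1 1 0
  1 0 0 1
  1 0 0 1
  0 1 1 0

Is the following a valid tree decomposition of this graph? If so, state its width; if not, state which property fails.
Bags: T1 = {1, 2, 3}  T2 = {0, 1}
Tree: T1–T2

No — edge (2,0) lies in no bag.

A tree decomposition must satisfy three properties: every vertex lies in some bag; for every edge, both endpoints lie together in some bag; and for every vertex, the bags containing it form a connected subtree. Here edge (2,0) lies in no bag, so the decomposition is invalid.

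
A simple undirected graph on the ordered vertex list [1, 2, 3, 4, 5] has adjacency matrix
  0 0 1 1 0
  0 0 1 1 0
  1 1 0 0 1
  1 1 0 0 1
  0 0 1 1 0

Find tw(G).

2

A width-2 tree decomposition is:
Bags: B1 = {1, 3, 4}  B2 = {3, 4, 5}  B3 = {2, 3, 4}
Tree: B1–B2, B2–B3
Each bag holds 3 vertices, so the decomposition has width 2, which upper-bounds the treewidth. For the lower bound, G contains the cycle 3–1–4–5–3, so G is not a forest; only forests have treewidth ≤ 1, hence tw(G) ≥ 2. Therefore the treewidth is 2.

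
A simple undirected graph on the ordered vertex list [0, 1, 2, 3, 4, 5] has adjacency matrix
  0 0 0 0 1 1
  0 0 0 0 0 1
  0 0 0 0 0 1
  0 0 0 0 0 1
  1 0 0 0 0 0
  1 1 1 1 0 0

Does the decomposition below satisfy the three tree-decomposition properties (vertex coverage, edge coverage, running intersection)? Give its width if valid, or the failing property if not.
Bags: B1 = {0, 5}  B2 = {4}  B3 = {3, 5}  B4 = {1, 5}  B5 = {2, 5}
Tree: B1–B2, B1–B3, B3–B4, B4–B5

No — edge (0,4) lies in no bag.

A tree decomposition must satisfy three properties: every vertex lies in some bag; for every edge, both endpoints lie together in some bag; and for every vertex, the bags containing it form a connected subtree. Here edge (0,4) lies in no bag, so the decomposition is invalid.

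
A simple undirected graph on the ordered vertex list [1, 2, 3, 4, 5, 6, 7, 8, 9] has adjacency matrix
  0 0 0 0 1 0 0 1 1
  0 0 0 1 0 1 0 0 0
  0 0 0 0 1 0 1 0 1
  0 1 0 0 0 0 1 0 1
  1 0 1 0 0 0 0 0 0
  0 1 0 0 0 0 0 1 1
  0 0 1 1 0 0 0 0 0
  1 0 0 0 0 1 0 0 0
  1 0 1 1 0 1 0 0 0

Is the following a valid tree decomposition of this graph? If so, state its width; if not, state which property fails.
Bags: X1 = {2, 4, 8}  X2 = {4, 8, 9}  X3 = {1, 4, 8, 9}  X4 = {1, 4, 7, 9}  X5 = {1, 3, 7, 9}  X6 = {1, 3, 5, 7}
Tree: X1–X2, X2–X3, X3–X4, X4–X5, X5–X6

A tree decomposition must satisfy three properties: every vertex lies in some bag; for every edge, both endpoints lie together in some bag; and for every vertex, the bags containing it form a connected subtree. Here vertex 6 appears in no bag, so the decomposition is invalid.

No — vertex 6 appears in no bag.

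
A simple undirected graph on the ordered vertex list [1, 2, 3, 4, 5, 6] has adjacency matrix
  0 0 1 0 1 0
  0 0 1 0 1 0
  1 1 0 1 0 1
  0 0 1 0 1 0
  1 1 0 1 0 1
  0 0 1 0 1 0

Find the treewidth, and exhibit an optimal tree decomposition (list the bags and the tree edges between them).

The largest bag has 3 vertices, giving width 2; this decomposition certifies tw(G) ≤ 2. The edges 2–3–6–5–2 form a cycle, so G is not a tree and its treewidth is at least 2. Therefore the treewidth is 2.

Treewidth 2.
Bags: B1 = {2, 3, 5}  B2 = {3, 5, 6}  B3 = {1, 3, 5}  B4 = {3, 4, 5}
Tree: B1–B2, B2–B3, B3–B4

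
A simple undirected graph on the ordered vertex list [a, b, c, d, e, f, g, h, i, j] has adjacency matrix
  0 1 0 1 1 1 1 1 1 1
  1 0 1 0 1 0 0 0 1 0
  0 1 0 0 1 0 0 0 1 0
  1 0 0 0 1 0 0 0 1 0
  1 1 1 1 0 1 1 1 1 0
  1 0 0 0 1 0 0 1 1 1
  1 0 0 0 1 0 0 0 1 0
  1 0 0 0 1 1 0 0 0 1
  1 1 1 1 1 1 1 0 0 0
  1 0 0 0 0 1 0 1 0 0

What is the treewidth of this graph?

A width-3 tree decomposition is:
Bags: B1 = {a, b, e, i}  B2 = {b, c, e, i}  B3 = {a, e, f, i}  B4 = {a, e, f, h}  B5 = {a, f, h, j}  B6 = {a, e, g, i}  B7 = {a, d, e, i}
Tree: B1–B2, B1–B3, B3–B4, B4–B5, B1–B6, B6–B7
The largest bag has 4 vertices, giving width 3; this decomposition certifies tw(G) ≤ 3. On the other hand G contains the 4-clique {b, c, e, i}. A clique must lie in a single bag of any decomposition, so no decomposition can have width below 3. Therefore the treewidth is 3.

3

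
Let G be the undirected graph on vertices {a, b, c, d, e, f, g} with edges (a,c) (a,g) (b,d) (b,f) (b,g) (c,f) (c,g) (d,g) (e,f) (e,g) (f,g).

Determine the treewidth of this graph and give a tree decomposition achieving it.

Treewidth 2.
One optimal decomposition is:
Bags: B1 = {c, f, g}  B2 = {e, f, g}  B3 = {b, f, g}  B4 = {a, c, g}  B5 = {b, d, g}
Tree: B1–B2, B2–B3, B1–B4, B3–B5

The largest bag has 3 vertices, giving width 2; this decomposition certifies tw(G) ≤ 2. Conversely, {b, d, g} is a clique of size 3, and the vertices of any clique must share a bag in every tree decomposition; so some bag has ≥ 3 vertices and tw(G) ≥ 2. Therefore the treewidth is 2.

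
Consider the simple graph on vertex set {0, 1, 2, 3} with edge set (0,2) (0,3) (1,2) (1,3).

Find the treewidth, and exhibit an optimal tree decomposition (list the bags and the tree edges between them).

Treewidth 2.
Bags: B1 = {0, 1, 3}  B2 = {0, 1, 2}
Tree: B1–B2

Each bag holds 3 vertices, so the decomposition has width 2, which upper-bounds the treewidth. The edges 1–3–0–2–1 form a cycle, so G is not a tree and its treewidth is at least 2. The upper and lower bounds meet at 2, so that is the treewidth.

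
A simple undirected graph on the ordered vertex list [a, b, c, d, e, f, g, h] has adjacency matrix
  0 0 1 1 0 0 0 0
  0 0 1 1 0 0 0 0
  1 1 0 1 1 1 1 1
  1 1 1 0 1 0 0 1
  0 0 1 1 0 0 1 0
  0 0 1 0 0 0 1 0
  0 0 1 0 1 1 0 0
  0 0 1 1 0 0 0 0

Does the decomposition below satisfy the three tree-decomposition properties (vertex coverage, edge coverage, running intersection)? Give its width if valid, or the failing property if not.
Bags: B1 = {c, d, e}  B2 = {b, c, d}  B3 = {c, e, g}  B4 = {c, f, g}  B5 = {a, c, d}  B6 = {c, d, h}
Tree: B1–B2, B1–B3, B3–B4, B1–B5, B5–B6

Checking the three conditions: (i) the bags cover all of {a, b, c, d, e, f, g, h}; (ii) for each edge, some bag contains both endpoints; (iii) the bags containing any fixed vertex form a subtree. All hold, so the decomposition is valid with width 3 − 1 = 2.

Yes; width 2.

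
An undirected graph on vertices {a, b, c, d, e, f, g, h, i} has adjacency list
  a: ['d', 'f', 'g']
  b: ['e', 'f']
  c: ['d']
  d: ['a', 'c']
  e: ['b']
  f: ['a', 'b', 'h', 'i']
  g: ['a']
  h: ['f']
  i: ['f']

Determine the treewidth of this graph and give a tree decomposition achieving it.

Each bag holds 2 vertices, so the decomposition has width 1, which upper-bounds the treewidth. Since G has at least one edge (e.g. a–d), it is not an edgeless graph, so tw(G) ≥ 1. Hence tw(G) = 1 exactly.

Treewidth 1.
Bags: B1 = {a, d}  B2 = {a, f}  B3 = {a, g}  B4 = {c, d}  B5 = {b, f}  B6 = {f, i}  B7 = {b, e}  B8 = {f, h}
Tree: B1–B2, B2–B3, B1–B4, B2–B5, B2–B6, B5–B7, B6–B8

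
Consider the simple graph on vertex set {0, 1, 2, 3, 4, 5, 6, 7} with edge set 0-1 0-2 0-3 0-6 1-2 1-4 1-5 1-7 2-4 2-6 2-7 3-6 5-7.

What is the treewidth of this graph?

A width-2 tree decomposition is:
Bags: B1 = {1, 2, 7}  B2 = {1, 2, 4}  B3 = {1, 5, 7}  B4 = {0, 1, 2}  B5 = {0, 2, 6}  B6 = {0, 3, 6}
Tree: B1–B2, B1–B3, B2–B4, B4–B5, B5–B6
The largest bag has 3 vertices, giving width 2; this decomposition certifies tw(G) ≤ 2. For the lower bound, the 3 vertices {0, 1, 2} are pairwise adjacent, and any tree decomposition puts a clique entirely inside one bag — forcing width ≥ 2. The upper and lower bounds meet at 2, so that is the treewidth.

2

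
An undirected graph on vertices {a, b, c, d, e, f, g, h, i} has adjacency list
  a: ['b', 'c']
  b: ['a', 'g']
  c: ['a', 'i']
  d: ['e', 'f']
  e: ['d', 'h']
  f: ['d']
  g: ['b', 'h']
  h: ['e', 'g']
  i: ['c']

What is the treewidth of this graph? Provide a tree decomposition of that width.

Treewidth 1.
Bags: B1 = {c, i}  B2 = {a, c}  B3 = {a, b}  B4 = {b, g}  B5 = {g, h}  B6 = {e, h}  B7 = {d, e}  B8 = {d, f}
Tree: B1–B2, B2–B3, B3–B4, B4–B5, B5–B6, B6–B7, B7–B8

The largest bag has 2 vertices, giving width 1; this decomposition certifies tw(G) ≤ 1. Any graph with an edge has treewidth ≥ 1, and G has the edge i–c. Hence tw(G) = 1 exactly.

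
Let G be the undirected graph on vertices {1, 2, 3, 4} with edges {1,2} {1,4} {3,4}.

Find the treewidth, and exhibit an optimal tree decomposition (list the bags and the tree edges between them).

Every bag has size at most 2, so the width is 2 − 1 = 1 and tw(G) ≤ 1. Since G has at least one edge (e.g. 2–1), it is not an edgeless graph, so tw(G) ≥ 1. Therefore the treewidth is 1.

Treewidth 1.
One optimal decomposition is:
Bags: B1 = {1, 2}  B2 = {1, 4}  B3 = {3, 4}
Tree: B1–B2, B2–B3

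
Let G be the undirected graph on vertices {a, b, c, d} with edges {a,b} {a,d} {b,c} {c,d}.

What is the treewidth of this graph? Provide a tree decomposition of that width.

The largest bag has 3 vertices, giving width 2; this decomposition certifies tw(G) ≤ 2. For the lower bound, G contains the cycle d–a–b–c–d, so G is not a forest; only forests have treewidth ≤ 1, hence tw(G) ≥ 2. Therefore the treewidth is 2.

Treewidth 2.
Bags: B1 = {a, b, d}  B2 = {b, c, d}
Tree: B1–B2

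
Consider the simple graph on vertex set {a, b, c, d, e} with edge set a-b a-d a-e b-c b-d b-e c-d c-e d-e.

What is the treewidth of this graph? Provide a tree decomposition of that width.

The largest bag has 4 vertices, giving width 3; this decomposition certifies tw(G) ≤ 3. Conversely, {b, c, d, e} is a clique of size 4, and the vertices of any clique must share a bag in every tree decomposition; so some bag has ≥ 4 vertices and tw(G) ≥ 3. Combining the bounds, tw(G) = 3.

Treewidth 3.
One such decomposition:
Bags: B1 = {b, c, d, e}  B2 = {a, b, d, e}
Tree: B1–B2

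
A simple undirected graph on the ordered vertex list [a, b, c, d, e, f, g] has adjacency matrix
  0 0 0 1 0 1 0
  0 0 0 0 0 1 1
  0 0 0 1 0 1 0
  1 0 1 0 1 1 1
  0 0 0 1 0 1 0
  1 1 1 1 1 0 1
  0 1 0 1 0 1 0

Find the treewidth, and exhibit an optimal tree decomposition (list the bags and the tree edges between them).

The largest bag has 3 vertices, giving width 2; this decomposition certifies tw(G) ≤ 2. Conversely, {d, f, g} is a clique of size 3, and the vertices of any clique must share a bag in every tree decomposition; so some bag has ≥ 3 vertices and tw(G) ≥ 2. Hence tw(G) = 2 exactly.

Treewidth 2.
One such decomposition:
Bags: B1 = {d, f, g}  B2 = {c, d, f}  B3 = {d, e, f}  B4 = {b, f, g}  B5 = {a, d, f}
Tree: B1–B2, B2–B3, B1–B4, B3–B5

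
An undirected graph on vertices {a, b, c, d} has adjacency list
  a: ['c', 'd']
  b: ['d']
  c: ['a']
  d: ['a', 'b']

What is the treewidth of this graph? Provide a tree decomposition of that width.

Each bag holds 2 vertices, so the decomposition has width 1, which upper-bounds the treewidth. G has an edge, so its treewidth is at least 1. The upper and lower bounds meet at 1, so that is the treewidth.

Treewidth 1.
One optimal decomposition is:
Bags: B1 = {a, d}  B2 = {a, c}  B3 = {b, d}
Tree: B1–B2, B1–B3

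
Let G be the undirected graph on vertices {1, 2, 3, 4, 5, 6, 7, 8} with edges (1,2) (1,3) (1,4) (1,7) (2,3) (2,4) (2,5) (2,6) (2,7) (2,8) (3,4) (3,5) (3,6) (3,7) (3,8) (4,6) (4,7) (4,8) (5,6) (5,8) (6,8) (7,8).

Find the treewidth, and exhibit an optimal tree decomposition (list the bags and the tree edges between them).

Treewidth 4.
One such decomposition:
Bags: B1 = {2, 3, 4, 6, 8}  B2 = {2, 3, 4, 7, 8}  B3 = {2, 3, 5, 6, 8}  B4 = {1, 2, 3, 4, 7}
Tree: B1–B2, B1–B3, B2–B4

Each bag holds 5 vertices, so the decomposition has width 4, which upper-bounds the treewidth. On the other hand G contains the 5-clique {2, 3, 4, 6, 8}. A clique must lie in a single bag of any decomposition, so no decomposition can have width below 4. Therefore the treewidth is 4.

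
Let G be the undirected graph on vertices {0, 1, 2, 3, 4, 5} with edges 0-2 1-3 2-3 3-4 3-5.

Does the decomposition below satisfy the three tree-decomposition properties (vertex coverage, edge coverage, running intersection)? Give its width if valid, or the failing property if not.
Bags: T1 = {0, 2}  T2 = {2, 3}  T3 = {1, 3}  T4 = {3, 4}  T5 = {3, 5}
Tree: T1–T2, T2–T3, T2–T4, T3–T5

Checking the three conditions: (i) the bags cover all of {0, 1, 2, 3, 4, 5}; (ii) for each edge, some bag contains both endpoints; (iii) the bags containing any fixed vertex form a subtree. All hold, so the decomposition is valid with width 2 − 1 = 1.

Yes; width 1.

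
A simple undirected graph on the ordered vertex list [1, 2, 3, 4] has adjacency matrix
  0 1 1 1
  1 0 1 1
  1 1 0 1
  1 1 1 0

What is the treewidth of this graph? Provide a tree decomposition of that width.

Treewidth 3.
Bags: B1 = {1, 2, 3, 4}
Tree: (single bag)

A single bag containing all 4 vertices is trivially a valid decomposition of width 3. Conversely, {1, 2, 3, 4} is a clique of size 4, and the vertices of any clique must share a bag in every tree decomposition; so some bag has ≥ 4 vertices and tw(G) ≥ 3. Hence tw(G) = 3 exactly.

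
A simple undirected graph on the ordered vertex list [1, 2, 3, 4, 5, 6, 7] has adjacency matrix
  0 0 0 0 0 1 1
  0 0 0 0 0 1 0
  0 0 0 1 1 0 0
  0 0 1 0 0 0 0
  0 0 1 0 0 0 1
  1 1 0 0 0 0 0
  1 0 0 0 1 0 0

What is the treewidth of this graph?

A width-1 tree decomposition is:
Bags: B1 = {3, 4}  B2 = {3, 5}  B3 = {5, 7}  B4 = {1, 7}  B5 = {1, 6}  B6 = {2, 6}
Tree: B1–B2, B2–B3, B3–B4, B4–B5, B5–B6
Each bag holds 2 vertices, so the decomposition has width 1, which upper-bounds the treewidth. Any graph with an edge has treewidth ≥ 1, and G has the edge 4–3. The upper and lower bounds meet at 1, so that is the treewidth.

1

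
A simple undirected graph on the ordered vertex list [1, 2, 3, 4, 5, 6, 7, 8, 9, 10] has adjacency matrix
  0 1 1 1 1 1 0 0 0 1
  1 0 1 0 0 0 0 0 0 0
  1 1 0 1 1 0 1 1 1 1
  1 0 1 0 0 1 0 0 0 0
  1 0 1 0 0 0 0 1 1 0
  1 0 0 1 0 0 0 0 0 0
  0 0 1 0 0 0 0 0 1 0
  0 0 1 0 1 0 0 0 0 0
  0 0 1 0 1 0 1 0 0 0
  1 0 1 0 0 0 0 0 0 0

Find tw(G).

A width-2 tree decomposition is:
Bags: B1 = {3, 5, 9}  B2 = {3, 5, 8}  B3 = {1, 3, 5}  B4 = {3, 7, 9}  B5 = {1, 3, 4}  B6 = {1, 4, 6}  B7 = {1, 2, 3}  B8 = {1, 3, 10}
Tree: B1–B2, B2–B3, B1–B4, B3–B5, B5–B6, B5–B7, B3–B8
Every bag has size at most 3, so the width is 3 − 1 = 2 and tw(G) ≤ 2. Conversely, {3, 5, 8} is a clique of size 3, and the vertices of any clique must share a bag in every tree decomposition; so some bag has ≥ 3 vertices and tw(G) ≥ 2. Combining the bounds, tw(G) = 2.

2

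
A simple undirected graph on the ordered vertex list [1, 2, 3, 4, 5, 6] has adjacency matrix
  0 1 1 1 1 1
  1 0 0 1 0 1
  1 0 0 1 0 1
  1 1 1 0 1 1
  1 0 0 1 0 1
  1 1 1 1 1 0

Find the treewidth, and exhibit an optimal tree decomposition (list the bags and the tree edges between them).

Each bag holds 4 vertices, so the decomposition has width 3, which upper-bounds the treewidth. Conversely, {1, 2, 4, 6} is a clique of size 4, and the vertices of any clique must share a bag in every tree decomposition; so some bag has ≥ 4 vertices and tw(G) ≥ 3. Therefore the treewidth is 3.

Treewidth 3.
One optimal decomposition is:
Bags: B1 = {1, 4, 5, 6}  B2 = {1, 2, 4, 6}  B3 = {1, 3, 4, 6}
Tree: B1–B2, B2–B3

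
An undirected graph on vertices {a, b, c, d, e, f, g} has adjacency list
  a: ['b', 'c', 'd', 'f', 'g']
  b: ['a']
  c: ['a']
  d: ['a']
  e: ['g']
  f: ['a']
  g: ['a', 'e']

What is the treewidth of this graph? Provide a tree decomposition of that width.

Every bag has size at most 2, so the width is 2 − 1 = 1 and tw(G) ≤ 1. Any graph with an edge has treewidth ≥ 1, and G has the edge c–a. The upper and lower bounds meet at 1, so that is the treewidth.

Treewidth 1.
Bags: B1 = {a, c}  B2 = {a, g}  B3 = {a, b}  B4 = {e, g}  B5 = {a, f}  B6 = {a, d}
Tree: B1–B2, B2–B3, B2–B4, B2–B5, B1–B6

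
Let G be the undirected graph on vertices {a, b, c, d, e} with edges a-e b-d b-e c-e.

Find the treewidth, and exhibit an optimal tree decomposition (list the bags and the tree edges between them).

Each bag holds 2 vertices, so the decomposition has width 1, which upper-bounds the treewidth. Any graph with an edge has treewidth ≥ 1, and G has the edge e–b. The upper and lower bounds meet at 1, so that is the treewidth.

Treewidth 1.
One optimal decomposition is:
Bags: B1 = {b, e}  B2 = {c, e}  B3 = {b, d}  B4 = {a, e}
Tree: B1–B2, B1–B3, B1–B4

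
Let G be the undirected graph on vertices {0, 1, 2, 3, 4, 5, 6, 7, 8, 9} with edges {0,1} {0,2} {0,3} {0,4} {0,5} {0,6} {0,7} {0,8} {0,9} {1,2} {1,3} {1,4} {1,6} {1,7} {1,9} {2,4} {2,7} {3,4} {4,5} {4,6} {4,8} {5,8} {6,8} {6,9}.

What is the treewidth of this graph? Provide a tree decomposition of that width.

Every bag has size at most 4, so the width is 4 − 1 = 3 and tw(G) ≤ 3. For the lower bound, the 4 vertices {0, 4, 5, 8} are pairwise adjacent, and any tree decomposition puts a clique entirely inside one bag — forcing width ≥ 3. The upper and lower bounds meet at 3, so that is the treewidth.

Treewidth 3.
One optimal decomposition is:
Bags: B1 = {0, 1, 4, 6}  B2 = {0, 4, 6, 8}  B3 = {0, 1, 2, 4}  B4 = {0, 1, 3, 4}  B5 = {0, 1, 2, 7}  B6 = {0, 1, 6, 9}  B7 = {0, 4, 5, 8}
Tree: B1–B2, B1–B3, B3–B4, B3–B5, B1–B6, B2–B7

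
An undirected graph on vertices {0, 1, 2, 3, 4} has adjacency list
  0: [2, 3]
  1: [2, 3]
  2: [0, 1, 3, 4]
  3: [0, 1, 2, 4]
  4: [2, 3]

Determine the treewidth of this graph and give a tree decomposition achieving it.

Treewidth 2.
Bags: B1 = {0, 2, 3}  B2 = {2, 3, 4}  B3 = {1, 2, 3}
Tree: B1–B2, B2–B3

Every bag has size at most 3, so the width is 3 − 1 = 2 and tw(G) ≤ 2. For the lower bound, the 3 vertices {0, 2, 3} are pairwise adjacent, and any tree decomposition puts a clique entirely inside one bag — forcing width ≥ 2. Combining the bounds, tw(G) = 2.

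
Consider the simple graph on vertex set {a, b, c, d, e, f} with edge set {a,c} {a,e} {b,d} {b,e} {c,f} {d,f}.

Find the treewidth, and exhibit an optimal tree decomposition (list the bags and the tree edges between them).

Treewidth 2.
One optimal decomposition is:
Bags: B1 = {b, d, e}  B2 = {d, e, f}  B3 = {c, e, f}  B4 = {a, c, e}
Tree: B1–B2, B2–B3, B3–B4

Each bag holds 3 vertices, so the decomposition has width 2, which upper-bounds the treewidth. Since e–b–d–f–c–a–e is a cycle in G, G is not acyclic. Forests are exactly the graphs of treewidth ≤ 1, so tw(G) ≥ 2. Therefore the treewidth is 2.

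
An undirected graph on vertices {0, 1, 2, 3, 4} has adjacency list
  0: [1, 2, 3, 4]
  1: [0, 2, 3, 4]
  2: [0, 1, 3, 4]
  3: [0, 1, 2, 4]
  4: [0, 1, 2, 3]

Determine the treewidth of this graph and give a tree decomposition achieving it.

Treewidth 4.
One optimal decomposition is:
Bags: B1 = {0, 1, 2, 3, 4}
Tree: (single bag)

A single bag containing all 5 vertices is trivially a valid decomposition of width 4. Conversely, {0, 1, 2, 3, 4} is a clique of size 5, and the vertices of any clique must share a bag in every tree decomposition; so some bag has ≥ 5 vertices and tw(G) ≥ 4. Hence tw(G) = 4 exactly.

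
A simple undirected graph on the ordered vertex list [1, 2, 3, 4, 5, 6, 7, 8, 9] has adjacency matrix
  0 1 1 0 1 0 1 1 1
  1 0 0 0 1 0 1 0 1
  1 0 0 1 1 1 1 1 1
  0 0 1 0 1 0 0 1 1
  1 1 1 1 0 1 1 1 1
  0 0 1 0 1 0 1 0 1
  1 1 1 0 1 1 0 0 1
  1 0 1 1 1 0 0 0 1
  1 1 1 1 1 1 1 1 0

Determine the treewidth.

4

A width-4 tree decomposition is:
Bags: B1 = {1, 3, 5, 8, 9}  B2 = {1, 3, 5, 7, 9}  B3 = {1, 2, 5, 7, 9}  B4 = {3, 4, 5, 8, 9}  B5 = {3, 5, 6, 7, 9}
Tree: B1–B2, B2–B3, B1–B4, B2–B5
Each bag holds 5 vertices, so the decomposition has width 4, which upper-bounds the treewidth. Conversely, {1, 2, 5, 7, 9} is a clique of size 5, and the vertices of any clique must share a bag in every tree decomposition; so some bag has ≥ 5 vertices and tw(G) ≥ 4. Combining the bounds, tw(G) = 4.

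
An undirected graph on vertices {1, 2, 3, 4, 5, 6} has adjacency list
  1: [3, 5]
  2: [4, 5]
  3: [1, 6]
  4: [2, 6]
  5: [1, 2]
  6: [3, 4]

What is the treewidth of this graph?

2

A width-2 tree decomposition is:
Bags: B1 = {2, 4, 5}  B2 = {1, 4, 5}  B3 = {1, 3, 4}  B4 = {3, 4, 6}
Tree: B1–B2, B2–B3, B3–B4
Each bag holds 3 vertices, so the decomposition has width 2, which upper-bounds the treewidth. For the lower bound, G contains the cycle 4–2–5–1–3–6–4, so G is not a forest; only forests have treewidth ≤ 1, hence tw(G) ≥ 2. Hence tw(G) = 2 exactly.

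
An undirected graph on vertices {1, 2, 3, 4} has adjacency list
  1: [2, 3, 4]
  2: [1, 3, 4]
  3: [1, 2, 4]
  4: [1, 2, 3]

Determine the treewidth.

3

A width-3 tree decomposition is:
Bags: B1 = {1, 2, 3, 4}
Tree: (single bag)
With just one bag of size 4, the width is 4 − 1 = 3, so tw(G) ≤ 3. On the other hand G contains the 4-clique {1, 2, 3, 4}. A clique must lie in a single bag of any decomposition, so no decomposition can have width below 3. Combining the bounds, tw(G) = 3.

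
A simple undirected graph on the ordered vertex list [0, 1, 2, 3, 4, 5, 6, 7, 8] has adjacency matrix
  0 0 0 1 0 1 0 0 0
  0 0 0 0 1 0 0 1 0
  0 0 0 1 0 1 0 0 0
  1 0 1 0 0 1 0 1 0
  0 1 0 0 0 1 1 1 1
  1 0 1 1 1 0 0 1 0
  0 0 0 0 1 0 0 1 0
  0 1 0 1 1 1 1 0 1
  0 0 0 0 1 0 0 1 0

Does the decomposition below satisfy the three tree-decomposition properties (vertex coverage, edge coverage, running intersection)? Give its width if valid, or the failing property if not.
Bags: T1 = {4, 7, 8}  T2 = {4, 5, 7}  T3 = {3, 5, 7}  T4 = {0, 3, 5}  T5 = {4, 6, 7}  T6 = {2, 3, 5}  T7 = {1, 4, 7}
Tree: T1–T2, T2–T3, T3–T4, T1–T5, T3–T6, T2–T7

Yes; width 2.

Vertex coverage: the bags together contain {0, 1, 2, 3, 4, 5, 6, 7, 8}, the full vertex set. Edge coverage: each edge of G has both endpoints in at least one bag. Running intersection: for every vertex, the bags containing it form a connected subtree. All three properties hold, so this is a valid tree decomposition of width max|bag| − 1 = 2, and hence tw(G) ≤ 2.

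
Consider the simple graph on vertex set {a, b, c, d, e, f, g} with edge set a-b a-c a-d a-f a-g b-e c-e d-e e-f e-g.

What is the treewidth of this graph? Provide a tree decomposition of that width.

Each bag holds 3 vertices, so the decomposition has width 2, which upper-bounds the treewidth. Since a–b–e–f–a is a cycle in G, G is not acyclic. Forests are exactly the graphs of treewidth ≤ 1, so tw(G) ≥ 2. Hence tw(G) = 2 exactly.

Treewidth 2.
One such decomposition:
Bags: B1 = {a, b, e}  B2 = {a, e, f}  B3 = {a, c, e}  B4 = {a, e, g}  B5 = {a, d, e}
Tree: B1–B2, B2–B3, B3–B4, B4–B5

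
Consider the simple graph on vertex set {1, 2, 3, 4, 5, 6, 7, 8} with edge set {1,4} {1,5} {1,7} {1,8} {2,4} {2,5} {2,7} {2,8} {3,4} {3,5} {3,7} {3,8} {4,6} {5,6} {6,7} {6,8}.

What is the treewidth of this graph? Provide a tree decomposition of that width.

Treewidth 4.
Bags: B1 = {1, 2, 3, 6, 7}  B2 = {1, 2, 3, 4, 6}  B3 = {1, 2, 3, 6, 8}  B4 = {1, 2, 3, 5, 6}
Tree: B1–B2, B2–B3, B3–B4

Every bag has size at most 5, so the width is 5 − 1 = 4 and tw(G) ≤ 4. For the lower bound: the 5 vertex sets {1,7}, {3,4}, {6,8}, {2}, {5} are disjoint, each induces a connected subgraph, and every pair is joined by at least one edge of G. Contracting each set to a single vertex therefore yields K_{5} as a minor, and since treewidth is minor-monotone, tw(G) ≥ tw(K_{5}) = 4. The upper and lower bounds meet at 4, so that is the treewidth.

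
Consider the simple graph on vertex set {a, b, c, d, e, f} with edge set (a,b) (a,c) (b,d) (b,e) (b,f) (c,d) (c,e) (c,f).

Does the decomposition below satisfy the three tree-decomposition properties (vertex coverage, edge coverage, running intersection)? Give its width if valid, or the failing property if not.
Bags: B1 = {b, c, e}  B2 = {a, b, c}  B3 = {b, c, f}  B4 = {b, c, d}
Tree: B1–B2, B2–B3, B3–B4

Vertex coverage: the bags together contain {a, b, c, d, e, f}, the full vertex set. Edge coverage: each edge of G has both endpoints in at least one bag. Running intersection: for every vertex, the bags containing it form a connected subtree. All three properties hold, so this is a valid tree decomposition of width max|bag| − 1 = 2, and hence tw(G) ≤ 2.

Yes; width 2.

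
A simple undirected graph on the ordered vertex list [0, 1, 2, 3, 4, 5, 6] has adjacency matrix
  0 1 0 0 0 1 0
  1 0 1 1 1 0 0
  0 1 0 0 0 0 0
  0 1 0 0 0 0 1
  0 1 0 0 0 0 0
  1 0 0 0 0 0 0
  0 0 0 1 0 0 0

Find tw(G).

A width-1 tree decomposition is:
Bags: B1 = {1, 4}  B2 = {1, 2}  B3 = {0, 1}  B4 = {0, 5}  B5 = {1, 3}  B6 = {3, 6}
Tree: B1–B2, B2–B3, B3–B4, B1–B5, B5–B6
Every bag has size at most 2, so the width is 2 − 1 = 1 and tw(G) ≤ 1. G has an edge, so its treewidth is at least 1. Combining the bounds, tw(G) = 1.

1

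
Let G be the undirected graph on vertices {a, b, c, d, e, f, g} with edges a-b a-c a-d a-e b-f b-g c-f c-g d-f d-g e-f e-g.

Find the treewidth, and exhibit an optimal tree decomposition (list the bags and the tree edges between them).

Each bag holds 4 vertices, so the decomposition has width 3, which upper-bounds the treewidth. For the lower bound: the 4 vertex sets {a,c}, {d,f}, {g}, {e} are disjoint, each induces a connected subgraph, and every pair is joined by at least one edge of G. Contracting each set to a single vertex therefore yields K_{4} as a minor, and since treewidth is minor-monotone, tw(G) ≥ tw(K_{4}) = 3. Combining the bounds, tw(G) = 3.

Treewidth 3.
One such decomposition:
Bags: B1 = {a, c, f, g}  B2 = {a, d, f, g}  B3 = {a, e, f, g}  B4 = {a, b, f, g}
Tree: B1–B2, B2–B3, B3–B4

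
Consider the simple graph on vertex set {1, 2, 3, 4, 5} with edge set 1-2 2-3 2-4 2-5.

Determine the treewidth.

1

A width-1 tree decomposition is:
Bags: B1 = {2, 5}  B2 = {1, 2}  B3 = {2, 4}  B4 = {2, 3}
Tree: B1–B2, B1–B3, B1–B4
The largest bag has 2 vertices, giving width 1; this decomposition certifies tw(G) ≤ 1. Since G has at least one edge (e.g. 2–5), it is not an edgeless graph, so tw(G) ≥ 1. Combining the bounds, tw(G) = 1.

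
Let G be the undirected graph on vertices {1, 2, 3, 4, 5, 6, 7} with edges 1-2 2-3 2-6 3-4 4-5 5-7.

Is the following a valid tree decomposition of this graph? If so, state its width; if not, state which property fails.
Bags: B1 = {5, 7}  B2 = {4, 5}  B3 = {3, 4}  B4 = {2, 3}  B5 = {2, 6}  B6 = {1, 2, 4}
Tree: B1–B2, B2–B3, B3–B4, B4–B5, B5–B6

A tree decomposition must satisfy three properties: every vertex lies in some bag; for every edge, both endpoints lie together in some bag; and for every vertex, the bags containing it form a connected subtree. Here bags containing vertex 4 are not connected in the tree, so the decomposition is invalid.

No — bags containing vertex 4 are not connected in the tree.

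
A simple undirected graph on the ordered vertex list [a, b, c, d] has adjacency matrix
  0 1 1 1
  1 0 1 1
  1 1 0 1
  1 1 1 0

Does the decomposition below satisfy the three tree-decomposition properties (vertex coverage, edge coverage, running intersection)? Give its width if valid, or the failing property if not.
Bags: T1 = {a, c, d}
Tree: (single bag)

A tree decomposition must satisfy three properties: every vertex lies in some bag; for every edge, both endpoints lie together in some bag; and for every vertex, the bags containing it form a connected subtree. Here vertex b appears in no bag, so the decomposition is invalid.

No — vertex b appears in no bag.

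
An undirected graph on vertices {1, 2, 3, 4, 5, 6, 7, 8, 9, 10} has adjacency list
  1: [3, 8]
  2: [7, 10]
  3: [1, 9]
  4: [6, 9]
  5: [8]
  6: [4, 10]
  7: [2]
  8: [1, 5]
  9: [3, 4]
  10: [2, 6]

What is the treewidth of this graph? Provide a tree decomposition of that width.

The largest bag has 2 vertices, giving width 1; this decomposition certifies tw(G) ≤ 1. Any graph with an edge has treewidth ≥ 1, and G has the edge 5–8. Therefore the treewidth is 1.

Treewidth 1.
One such decomposition:
Bags: B1 = {5, 8}  B2 = {1, 8}  B3 = {1, 3}  B4 = {3, 9}  B5 = {4, 9}  B6 = {4, 6}  B7 = {6, 10}  B8 = {2, 10}  B9 = {2, 7}
Tree: B1–B2, B2–B3, B3–B4, B4–B5, B5–B6, B6–B7, B7–B8, B8–B9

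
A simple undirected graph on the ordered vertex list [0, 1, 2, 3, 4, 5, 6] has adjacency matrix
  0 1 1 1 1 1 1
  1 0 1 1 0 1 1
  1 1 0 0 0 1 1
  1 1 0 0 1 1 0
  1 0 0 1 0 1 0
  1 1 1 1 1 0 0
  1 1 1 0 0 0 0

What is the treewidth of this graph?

A width-3 tree decomposition is:
Bags: B1 = {0, 1, 3, 5}  B2 = {0, 3, 4, 5}  B3 = {0, 1, 2, 5}  B4 = {0, 1, 2, 6}
Tree: B1–B2, B1–B3, B3–B4
The largest bag has 4 vertices, giving width 3; this decomposition certifies tw(G) ≤ 3. On the other hand G contains the 4-clique {0, 1, 2, 5}. A clique must lie in a single bag of any decomposition, so no decomposition can have width below 3. Therefore the treewidth is 3.

3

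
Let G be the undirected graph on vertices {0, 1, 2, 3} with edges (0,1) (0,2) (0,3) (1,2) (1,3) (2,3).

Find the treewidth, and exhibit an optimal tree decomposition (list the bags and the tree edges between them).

A single bag containing all 4 vertices is trivially a valid decomposition of width 3. For the lower bound, the 4 vertices {0, 1, 2, 3} are pairwise adjacent, and any tree decomposition puts a clique entirely inside one bag — forcing width ≥ 3. Therefore the treewidth is 3.

Treewidth 3.
One such decomposition:
Bags: B1 = {0, 1, 2, 3}
Tree: (single bag)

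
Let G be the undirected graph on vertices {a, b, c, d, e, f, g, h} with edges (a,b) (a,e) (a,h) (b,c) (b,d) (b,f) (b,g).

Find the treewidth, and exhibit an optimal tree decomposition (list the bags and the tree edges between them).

Treewidth 1.
Bags: B1 = {b, d}  B2 = {a, b}  B3 = {b, g}  B4 = {b, c}  B5 = {a, h}  B6 = {a, e}  B7 = {b, f}
Tree: B1–B2, B2–B3, B2–B4, B2–B5, B2–B6, B1–B7

Every bag has size at most 2, so the width is 2 − 1 = 1 and tw(G) ≤ 1. Since G has at least one edge (e.g. b–d), it is not an edgeless graph, so tw(G) ≥ 1. The upper and lower bounds meet at 1, so that is the treewidth.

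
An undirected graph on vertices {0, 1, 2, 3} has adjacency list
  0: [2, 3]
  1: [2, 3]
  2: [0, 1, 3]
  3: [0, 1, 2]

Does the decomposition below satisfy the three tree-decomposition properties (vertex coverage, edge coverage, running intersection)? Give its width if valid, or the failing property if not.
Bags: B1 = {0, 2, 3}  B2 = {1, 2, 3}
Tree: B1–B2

Checking the three conditions: (i) the bags cover all of {0, 1, 2, 3}; (ii) for each edge, some bag contains both endpoints; (iii) the bags containing any fixed vertex form a subtree. All hold, so the decomposition is valid with width 3 − 1 = 2.

Yes; width 2.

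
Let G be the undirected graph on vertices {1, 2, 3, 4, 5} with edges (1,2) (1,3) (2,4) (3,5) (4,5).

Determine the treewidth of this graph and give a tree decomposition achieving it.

The largest bag has 3 vertices, giving width 2; this decomposition certifies tw(G) ≤ 2. The edges 5–3–1–2–4–5 form a cycle, so G is not a tree and its treewidth is at least 2. Therefore the treewidth is 2.

Treewidth 2.
Bags: B1 = {1, 3, 5}  B2 = {1, 2, 5}  B3 = {2, 4, 5}
Tree: B1–B2, B2–B3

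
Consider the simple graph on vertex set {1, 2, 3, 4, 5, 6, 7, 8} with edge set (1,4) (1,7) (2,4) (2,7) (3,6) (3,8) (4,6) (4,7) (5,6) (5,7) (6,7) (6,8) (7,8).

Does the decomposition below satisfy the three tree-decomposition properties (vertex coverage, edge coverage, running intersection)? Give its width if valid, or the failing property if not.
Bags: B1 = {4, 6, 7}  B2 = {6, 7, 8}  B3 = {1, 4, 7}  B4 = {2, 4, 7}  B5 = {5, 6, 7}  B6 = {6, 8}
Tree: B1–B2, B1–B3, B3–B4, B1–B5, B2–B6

A tree decomposition must satisfy three properties: every vertex lies in some bag; for every edge, both endpoints lie together in some bag; and for every vertex, the bags containing it form a connected subtree. Here vertex 3 appears in no bag, so the decomposition is invalid.

No — vertex 3 appears in no bag.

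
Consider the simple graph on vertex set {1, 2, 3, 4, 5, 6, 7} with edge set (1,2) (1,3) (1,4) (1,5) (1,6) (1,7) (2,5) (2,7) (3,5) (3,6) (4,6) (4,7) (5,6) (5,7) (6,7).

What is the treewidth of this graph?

A width-3 tree decomposition is:
Bags: B1 = {1, 2, 5, 7}  B2 = {1, 5, 6, 7}  B3 = {1, 3, 5, 6}  B4 = {1, 4, 6, 7}
Tree: B1–B2, B2–B3, B2–B4
The largest bag has 4 vertices, giving width 3; this decomposition certifies tw(G) ≤ 3. On the other hand G contains the 4-clique {1, 4, 6, 7}. A clique must lie in a single bag of any decomposition, so no decomposition can have width below 3. The upper and lower bounds meet at 3, so that is the treewidth.

3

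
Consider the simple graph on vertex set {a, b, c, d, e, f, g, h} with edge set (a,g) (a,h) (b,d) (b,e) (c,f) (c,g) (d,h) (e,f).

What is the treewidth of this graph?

A width-2 tree decomposition is:
Bags: B1 = {c, f, g}  B2 = {e, f, g}  B3 = {b, e, g}  B4 = {b, d, g}  B5 = {d, g, h}  B6 = {a, g, h}
Tree: B1–B2, B2–B3, B3–B4, B4–B5, B5–B6
Every bag has size at most 3, so the width is 3 − 1 = 2 and tw(G) ≤ 2. Since g–c–f–e–b–d–h–a–g is a cycle in G, G is not acyclic. Forests are exactly the graphs of treewidth ≤ 1, so tw(G) ≥ 2. Therefore the treewidth is 2.

2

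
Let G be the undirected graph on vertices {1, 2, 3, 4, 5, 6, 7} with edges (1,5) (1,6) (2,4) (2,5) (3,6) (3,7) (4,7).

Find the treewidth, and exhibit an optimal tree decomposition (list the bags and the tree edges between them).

Every bag has size at most 3, so the width is 3 − 1 = 2 and tw(G) ≤ 2. The edges 2–4–7–3–6–1–5–2 form a cycle, so G is not a tree and its treewidth is at least 2. Hence tw(G) = 2 exactly.

Treewidth 2.
One optimal decomposition is:
Bags: B1 = {2, 4, 7}  B2 = {2, 3, 7}  B3 = {2, 3, 6}  B4 = {1, 2, 6}  B5 = {1, 2, 5}
Tree: B1–B2, B2–B3, B3–B4, B4–B5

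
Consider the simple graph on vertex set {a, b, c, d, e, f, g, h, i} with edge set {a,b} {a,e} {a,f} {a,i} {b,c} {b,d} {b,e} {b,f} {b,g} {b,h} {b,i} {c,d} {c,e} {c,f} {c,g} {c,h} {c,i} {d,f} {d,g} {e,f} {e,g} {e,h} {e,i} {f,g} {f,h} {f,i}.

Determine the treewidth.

4

A width-4 tree decomposition is:
Bags: B1 = {b, c, e, f, i}  B2 = {b, c, e, f, h}  B3 = {a, b, e, f, i}  B4 = {b, c, e, f, g}  B5 = {b, c, d, f, g}
Tree: B1–B2, B1–B3, B2–B4, B4–B5
Every bag has size at most 5, so the width is 5 − 1 = 4 and tw(G) ≤ 4. Conversely, {b, c, d, f, g} is a clique of size 5, and the vertices of any clique must share a bag in every tree decomposition; so some bag has ≥ 5 vertices and tw(G) ≥ 4. Hence tw(G) = 4 exactly.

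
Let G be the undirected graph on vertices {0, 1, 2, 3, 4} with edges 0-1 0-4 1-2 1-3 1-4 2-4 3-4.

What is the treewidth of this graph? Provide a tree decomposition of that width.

The largest bag has 3 vertices, giving width 2; this decomposition certifies tw(G) ≤ 2. Conversely, {0, 1, 4} is a clique of size 3, and the vertices of any clique must share a bag in every tree decomposition; so some bag has ≥ 3 vertices and tw(G) ≥ 2. The upper and lower bounds meet at 2, so that is the treewidth.

Treewidth 2.
One optimal decomposition is:
Bags: B1 = {0, 1, 4}  B2 = {1, 3, 4}  B3 = {1, 2, 4}
Tree: B1–B2, B2–B3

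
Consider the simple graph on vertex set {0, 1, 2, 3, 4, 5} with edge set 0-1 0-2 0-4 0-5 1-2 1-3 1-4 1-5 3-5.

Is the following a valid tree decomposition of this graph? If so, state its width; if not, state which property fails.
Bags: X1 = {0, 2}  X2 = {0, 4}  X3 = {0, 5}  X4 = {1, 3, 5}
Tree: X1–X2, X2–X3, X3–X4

A tree decomposition must satisfy three properties: every vertex lies in some bag; for every edge, both endpoints lie together in some bag; and for every vertex, the bags containing it form a connected subtree. Here edge (1,2) lies in no bag, so the decomposition is invalid.

No — edge (1,2) lies in no bag.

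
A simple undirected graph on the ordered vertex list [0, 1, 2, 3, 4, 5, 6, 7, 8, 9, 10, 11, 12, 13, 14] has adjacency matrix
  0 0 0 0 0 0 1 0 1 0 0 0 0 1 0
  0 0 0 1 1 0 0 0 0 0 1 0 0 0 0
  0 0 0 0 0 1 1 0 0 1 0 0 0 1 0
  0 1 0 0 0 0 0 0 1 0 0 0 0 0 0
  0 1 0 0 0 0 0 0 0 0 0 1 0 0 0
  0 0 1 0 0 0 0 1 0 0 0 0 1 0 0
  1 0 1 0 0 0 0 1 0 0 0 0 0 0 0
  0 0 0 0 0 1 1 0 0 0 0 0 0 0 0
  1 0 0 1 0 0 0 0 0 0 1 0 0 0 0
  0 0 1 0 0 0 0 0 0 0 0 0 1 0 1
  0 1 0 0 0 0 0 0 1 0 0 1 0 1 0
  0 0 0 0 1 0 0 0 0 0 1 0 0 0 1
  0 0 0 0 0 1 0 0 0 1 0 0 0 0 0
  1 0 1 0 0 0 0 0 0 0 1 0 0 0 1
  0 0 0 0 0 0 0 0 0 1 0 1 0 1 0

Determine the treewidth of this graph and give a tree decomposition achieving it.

Each bag holds 4 vertices, so the decomposition has width 3, which upper-bounds the treewidth. For the lower bound: the 4 vertex sets {5,7,12}, {6}, {2}, {0,9,13,14} are disjoint, each induces a connected subgraph, and every pair is joined by at least one edge of G. Contracting each set to a single vertex therefore yields K_{4} as a minor, and since treewidth is minor-monotone, tw(G) ≥ tw(K_{4}) = 3. Hence tw(G) = 3 exactly.

Treewidth 3.
Bags: B1 = {5, 6, 7, 12}  B2 = {2, 5, 6, 12}  B3 = {2, 6, 9, 12}  B4 = {0, 2, 6, 9}  B5 = {0, 2, 9, 13}  B6 = {0, 9, 13, 14}  B7 = {0, 8, 13, 14}  B8 = {8, 10, 13, 14}  B9 = {8, 10, 11, 14}  B10 = {3, 8, 10, 11}  B11 = {1, 3, 10, 11}  B12 = {1, 3, 4, 11}
Tree: B1–B2, B2–B3, B3–B4, B4–B5, B5–B6, B6–B7, B7–B8, B8–B9, B9–B10, B10–B11, B11–B12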